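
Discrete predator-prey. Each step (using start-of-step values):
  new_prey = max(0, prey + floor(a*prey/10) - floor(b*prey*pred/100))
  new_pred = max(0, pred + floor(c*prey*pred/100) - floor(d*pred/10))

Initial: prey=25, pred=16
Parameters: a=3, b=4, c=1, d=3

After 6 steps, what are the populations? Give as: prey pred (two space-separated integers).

Step 1: prey: 25+7-16=16; pred: 16+4-4=16
Step 2: prey: 16+4-10=10; pred: 16+2-4=14
Step 3: prey: 10+3-5=8; pred: 14+1-4=11
Step 4: prey: 8+2-3=7; pred: 11+0-3=8
Step 5: prey: 7+2-2=7; pred: 8+0-2=6
Step 6: prey: 7+2-1=8; pred: 6+0-1=5

Answer: 8 5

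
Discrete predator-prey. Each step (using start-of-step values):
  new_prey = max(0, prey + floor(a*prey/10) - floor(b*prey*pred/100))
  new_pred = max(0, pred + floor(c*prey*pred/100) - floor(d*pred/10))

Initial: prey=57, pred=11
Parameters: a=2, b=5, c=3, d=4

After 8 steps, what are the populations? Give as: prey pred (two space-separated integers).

Step 1: prey: 57+11-31=37; pred: 11+18-4=25
Step 2: prey: 37+7-46=0; pred: 25+27-10=42
Step 3: prey: 0+0-0=0; pred: 42+0-16=26
Step 4: prey: 0+0-0=0; pred: 26+0-10=16
Step 5: prey: 0+0-0=0; pred: 16+0-6=10
Step 6: prey: 0+0-0=0; pred: 10+0-4=6
Step 7: prey: 0+0-0=0; pred: 6+0-2=4
Step 8: prey: 0+0-0=0; pred: 4+0-1=3

Answer: 0 3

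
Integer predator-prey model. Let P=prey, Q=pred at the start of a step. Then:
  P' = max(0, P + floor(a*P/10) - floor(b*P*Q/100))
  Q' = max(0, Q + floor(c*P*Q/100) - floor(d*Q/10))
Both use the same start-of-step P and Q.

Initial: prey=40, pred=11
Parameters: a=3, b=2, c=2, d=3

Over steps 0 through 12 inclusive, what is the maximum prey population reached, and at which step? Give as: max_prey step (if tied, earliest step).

Step 1: prey: 40+12-8=44; pred: 11+8-3=16
Step 2: prey: 44+13-14=43; pred: 16+14-4=26
Step 3: prey: 43+12-22=33; pred: 26+22-7=41
Step 4: prey: 33+9-27=15; pred: 41+27-12=56
Step 5: prey: 15+4-16=3; pred: 56+16-16=56
Step 6: prey: 3+0-3=0; pred: 56+3-16=43
Step 7: prey: 0+0-0=0; pred: 43+0-12=31
Step 8: prey: 0+0-0=0; pred: 31+0-9=22
Step 9: prey: 0+0-0=0; pred: 22+0-6=16
Step 10: prey: 0+0-0=0; pred: 16+0-4=12
Step 11: prey: 0+0-0=0; pred: 12+0-3=9
Step 12: prey: 0+0-0=0; pred: 9+0-2=7
Max prey = 44 at step 1

Answer: 44 1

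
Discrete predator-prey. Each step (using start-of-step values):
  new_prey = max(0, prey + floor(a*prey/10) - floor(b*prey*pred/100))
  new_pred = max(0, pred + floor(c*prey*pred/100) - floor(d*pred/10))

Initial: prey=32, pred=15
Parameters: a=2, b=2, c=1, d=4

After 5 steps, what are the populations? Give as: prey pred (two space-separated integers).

Answer: 29 7

Derivation:
Step 1: prey: 32+6-9=29; pred: 15+4-6=13
Step 2: prey: 29+5-7=27; pred: 13+3-5=11
Step 3: prey: 27+5-5=27; pred: 11+2-4=9
Step 4: prey: 27+5-4=28; pred: 9+2-3=8
Step 5: prey: 28+5-4=29; pred: 8+2-3=7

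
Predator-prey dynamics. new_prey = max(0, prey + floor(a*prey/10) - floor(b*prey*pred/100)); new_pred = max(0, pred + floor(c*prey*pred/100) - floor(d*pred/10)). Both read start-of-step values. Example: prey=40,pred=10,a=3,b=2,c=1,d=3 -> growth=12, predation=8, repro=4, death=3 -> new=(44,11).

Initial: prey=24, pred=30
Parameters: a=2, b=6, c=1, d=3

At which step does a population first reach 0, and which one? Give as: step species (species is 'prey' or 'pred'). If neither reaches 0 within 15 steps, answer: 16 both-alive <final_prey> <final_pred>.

Answer: 1 prey

Derivation:
Step 1: prey: 24+4-43=0; pred: 30+7-9=28
First extinction: prey at step 1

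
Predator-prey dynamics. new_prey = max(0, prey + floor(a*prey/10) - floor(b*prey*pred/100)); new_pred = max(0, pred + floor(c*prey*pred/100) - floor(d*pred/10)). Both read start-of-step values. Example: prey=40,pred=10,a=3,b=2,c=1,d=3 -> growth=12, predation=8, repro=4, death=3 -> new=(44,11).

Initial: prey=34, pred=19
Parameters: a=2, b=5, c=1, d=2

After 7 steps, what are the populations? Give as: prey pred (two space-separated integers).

Step 1: prey: 34+6-32=8; pred: 19+6-3=22
Step 2: prey: 8+1-8=1; pred: 22+1-4=19
Step 3: prey: 1+0-0=1; pred: 19+0-3=16
Step 4: prey: 1+0-0=1; pred: 16+0-3=13
Step 5: prey: 1+0-0=1; pred: 13+0-2=11
Step 6: prey: 1+0-0=1; pred: 11+0-2=9
Step 7: prey: 1+0-0=1; pred: 9+0-1=8

Answer: 1 8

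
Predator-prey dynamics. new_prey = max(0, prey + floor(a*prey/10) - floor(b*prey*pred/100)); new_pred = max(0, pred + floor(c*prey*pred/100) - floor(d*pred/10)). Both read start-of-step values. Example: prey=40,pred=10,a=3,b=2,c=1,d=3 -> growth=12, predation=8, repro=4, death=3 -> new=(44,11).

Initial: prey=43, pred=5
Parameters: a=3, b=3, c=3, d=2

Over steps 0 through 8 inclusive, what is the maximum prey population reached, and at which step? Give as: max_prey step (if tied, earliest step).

Answer: 49 1

Derivation:
Step 1: prey: 43+12-6=49; pred: 5+6-1=10
Step 2: prey: 49+14-14=49; pred: 10+14-2=22
Step 3: prey: 49+14-32=31; pred: 22+32-4=50
Step 4: prey: 31+9-46=0; pred: 50+46-10=86
Step 5: prey: 0+0-0=0; pred: 86+0-17=69
Step 6: prey: 0+0-0=0; pred: 69+0-13=56
Step 7: prey: 0+0-0=0; pred: 56+0-11=45
Step 8: prey: 0+0-0=0; pred: 45+0-9=36
Max prey = 49 at step 1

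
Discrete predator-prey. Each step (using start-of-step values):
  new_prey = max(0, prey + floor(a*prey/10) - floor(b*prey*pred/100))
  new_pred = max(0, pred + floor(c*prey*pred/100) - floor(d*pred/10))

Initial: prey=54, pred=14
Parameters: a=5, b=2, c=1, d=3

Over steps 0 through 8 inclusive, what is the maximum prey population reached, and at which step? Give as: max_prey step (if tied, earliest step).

Step 1: prey: 54+27-15=66; pred: 14+7-4=17
Step 2: prey: 66+33-22=77; pred: 17+11-5=23
Step 3: prey: 77+38-35=80; pred: 23+17-6=34
Step 4: prey: 80+40-54=66; pred: 34+27-10=51
Step 5: prey: 66+33-67=32; pred: 51+33-15=69
Step 6: prey: 32+16-44=4; pred: 69+22-20=71
Step 7: prey: 4+2-5=1; pred: 71+2-21=52
Step 8: prey: 1+0-1=0; pred: 52+0-15=37
Max prey = 80 at step 3

Answer: 80 3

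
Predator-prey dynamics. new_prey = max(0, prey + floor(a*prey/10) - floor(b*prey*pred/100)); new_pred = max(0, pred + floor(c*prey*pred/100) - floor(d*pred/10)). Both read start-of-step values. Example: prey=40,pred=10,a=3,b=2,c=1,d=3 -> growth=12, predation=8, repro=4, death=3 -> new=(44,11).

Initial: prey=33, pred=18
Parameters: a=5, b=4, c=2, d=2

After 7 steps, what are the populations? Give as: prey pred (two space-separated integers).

Answer: 0 16

Derivation:
Step 1: prey: 33+16-23=26; pred: 18+11-3=26
Step 2: prey: 26+13-27=12; pred: 26+13-5=34
Step 3: prey: 12+6-16=2; pred: 34+8-6=36
Step 4: prey: 2+1-2=1; pred: 36+1-7=30
Step 5: prey: 1+0-1=0; pred: 30+0-6=24
Step 6: prey: 0+0-0=0; pred: 24+0-4=20
Step 7: prey: 0+0-0=0; pred: 20+0-4=16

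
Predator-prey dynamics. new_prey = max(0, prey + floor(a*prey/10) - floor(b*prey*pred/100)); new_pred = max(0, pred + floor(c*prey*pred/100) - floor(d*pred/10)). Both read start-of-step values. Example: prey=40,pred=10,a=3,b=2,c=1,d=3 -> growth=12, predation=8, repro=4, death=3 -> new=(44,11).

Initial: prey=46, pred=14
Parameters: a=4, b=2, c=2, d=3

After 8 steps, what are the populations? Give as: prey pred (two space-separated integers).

Answer: 0 24

Derivation:
Step 1: prey: 46+18-12=52; pred: 14+12-4=22
Step 2: prey: 52+20-22=50; pred: 22+22-6=38
Step 3: prey: 50+20-38=32; pred: 38+38-11=65
Step 4: prey: 32+12-41=3; pred: 65+41-19=87
Step 5: prey: 3+1-5=0; pred: 87+5-26=66
Step 6: prey: 0+0-0=0; pred: 66+0-19=47
Step 7: prey: 0+0-0=0; pred: 47+0-14=33
Step 8: prey: 0+0-0=0; pred: 33+0-9=24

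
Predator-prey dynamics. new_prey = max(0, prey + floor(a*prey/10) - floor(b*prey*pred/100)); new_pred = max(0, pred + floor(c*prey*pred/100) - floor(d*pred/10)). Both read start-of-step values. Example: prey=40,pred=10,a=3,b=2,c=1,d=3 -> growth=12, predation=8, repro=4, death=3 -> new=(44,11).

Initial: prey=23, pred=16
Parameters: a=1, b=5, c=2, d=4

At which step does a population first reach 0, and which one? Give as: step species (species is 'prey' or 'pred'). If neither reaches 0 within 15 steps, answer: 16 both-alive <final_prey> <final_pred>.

Answer: 16 both-alive 1 2

Derivation:
Step 1: prey: 23+2-18=7; pred: 16+7-6=17
Step 2: prey: 7+0-5=2; pred: 17+2-6=13
Step 3: prey: 2+0-1=1; pred: 13+0-5=8
Step 4: prey: 1+0-0=1; pred: 8+0-3=5
Step 5: prey: 1+0-0=1; pred: 5+0-2=3
Step 6: prey: 1+0-0=1; pred: 3+0-1=2
Step 7: prey: 1+0-0=1; pred: 2+0-0=2
Steps 8-15: state stable at prey=1, pred=2 (no change)
No extinction within 15 steps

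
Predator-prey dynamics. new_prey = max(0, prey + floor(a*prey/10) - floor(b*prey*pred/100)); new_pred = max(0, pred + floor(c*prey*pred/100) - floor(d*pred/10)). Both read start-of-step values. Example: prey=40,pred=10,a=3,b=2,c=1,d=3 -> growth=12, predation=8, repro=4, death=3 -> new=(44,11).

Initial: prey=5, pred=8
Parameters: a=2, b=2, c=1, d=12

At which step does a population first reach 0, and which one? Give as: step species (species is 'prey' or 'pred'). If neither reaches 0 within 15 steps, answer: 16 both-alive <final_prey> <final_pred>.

Step 1: prey: 5+1-0=6; pred: 8+0-9=0
First extinction: pred at step 1

Answer: 1 pred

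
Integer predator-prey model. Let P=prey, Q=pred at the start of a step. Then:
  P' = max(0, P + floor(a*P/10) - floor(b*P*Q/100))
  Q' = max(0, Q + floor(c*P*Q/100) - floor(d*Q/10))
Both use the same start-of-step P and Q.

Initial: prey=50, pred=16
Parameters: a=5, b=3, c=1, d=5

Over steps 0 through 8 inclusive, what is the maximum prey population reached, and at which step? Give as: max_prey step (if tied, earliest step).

Step 1: prey: 50+25-24=51; pred: 16+8-8=16
Step 2: prey: 51+25-24=52; pred: 16+8-8=16
Step 3: prey: 52+26-24=54; pred: 16+8-8=16
Step 4: prey: 54+27-25=56; pred: 16+8-8=16
Step 5: prey: 56+28-26=58; pred: 16+8-8=16
Step 6: prey: 58+29-27=60; pred: 16+9-8=17
Step 7: prey: 60+30-30=60; pred: 17+10-8=19
Step 8: prey: 60+30-34=56; pred: 19+11-9=21
Max prey = 60 at step 6

Answer: 60 6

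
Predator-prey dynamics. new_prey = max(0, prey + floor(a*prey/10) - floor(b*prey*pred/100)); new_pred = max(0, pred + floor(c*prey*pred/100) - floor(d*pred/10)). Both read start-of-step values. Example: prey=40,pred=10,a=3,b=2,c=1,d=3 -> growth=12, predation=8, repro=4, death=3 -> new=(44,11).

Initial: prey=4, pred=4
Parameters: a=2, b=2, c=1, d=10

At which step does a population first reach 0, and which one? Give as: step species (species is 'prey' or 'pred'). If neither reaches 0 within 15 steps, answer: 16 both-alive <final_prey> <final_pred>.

Answer: 1 pred

Derivation:
Step 1: prey: 4+0-0=4; pred: 4+0-4=0
First extinction: pred at step 1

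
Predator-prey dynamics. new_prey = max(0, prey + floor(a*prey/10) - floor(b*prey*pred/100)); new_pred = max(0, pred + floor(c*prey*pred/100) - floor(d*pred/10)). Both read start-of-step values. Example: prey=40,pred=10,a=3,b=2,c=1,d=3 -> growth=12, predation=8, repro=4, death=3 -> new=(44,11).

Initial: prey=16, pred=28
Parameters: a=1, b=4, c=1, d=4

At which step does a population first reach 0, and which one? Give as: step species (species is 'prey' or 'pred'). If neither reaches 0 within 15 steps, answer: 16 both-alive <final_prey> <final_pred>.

Step 1: prey: 16+1-17=0; pred: 28+4-11=21
First extinction: prey at step 1

Answer: 1 prey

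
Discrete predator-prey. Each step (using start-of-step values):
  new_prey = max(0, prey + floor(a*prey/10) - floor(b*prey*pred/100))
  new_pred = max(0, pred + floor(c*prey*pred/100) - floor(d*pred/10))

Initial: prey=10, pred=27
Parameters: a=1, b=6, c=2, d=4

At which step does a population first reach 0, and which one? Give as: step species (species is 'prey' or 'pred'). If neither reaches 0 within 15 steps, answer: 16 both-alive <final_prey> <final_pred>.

Step 1: prey: 10+1-16=0; pred: 27+5-10=22
First extinction: prey at step 1

Answer: 1 prey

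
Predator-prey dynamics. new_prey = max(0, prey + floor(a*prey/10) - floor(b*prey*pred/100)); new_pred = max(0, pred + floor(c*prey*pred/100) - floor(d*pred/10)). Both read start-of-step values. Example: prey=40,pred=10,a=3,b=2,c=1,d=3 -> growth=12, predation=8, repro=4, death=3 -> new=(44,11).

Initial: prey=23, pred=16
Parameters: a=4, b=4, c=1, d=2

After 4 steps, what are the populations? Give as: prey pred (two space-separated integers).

Step 1: prey: 23+9-14=18; pred: 16+3-3=16
Step 2: prey: 18+7-11=14; pred: 16+2-3=15
Step 3: prey: 14+5-8=11; pred: 15+2-3=14
Step 4: prey: 11+4-6=9; pred: 14+1-2=13

Answer: 9 13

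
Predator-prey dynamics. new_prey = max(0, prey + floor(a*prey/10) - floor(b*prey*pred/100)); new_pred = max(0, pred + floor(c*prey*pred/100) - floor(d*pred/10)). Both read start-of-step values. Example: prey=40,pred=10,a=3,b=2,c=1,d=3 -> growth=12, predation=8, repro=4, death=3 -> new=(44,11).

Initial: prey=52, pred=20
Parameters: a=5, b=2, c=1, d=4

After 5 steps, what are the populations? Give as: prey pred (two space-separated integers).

Answer: 38 44

Derivation:
Step 1: prey: 52+26-20=58; pred: 20+10-8=22
Step 2: prey: 58+29-25=62; pred: 22+12-8=26
Step 3: prey: 62+31-32=61; pred: 26+16-10=32
Step 4: prey: 61+30-39=52; pred: 32+19-12=39
Step 5: prey: 52+26-40=38; pred: 39+20-15=44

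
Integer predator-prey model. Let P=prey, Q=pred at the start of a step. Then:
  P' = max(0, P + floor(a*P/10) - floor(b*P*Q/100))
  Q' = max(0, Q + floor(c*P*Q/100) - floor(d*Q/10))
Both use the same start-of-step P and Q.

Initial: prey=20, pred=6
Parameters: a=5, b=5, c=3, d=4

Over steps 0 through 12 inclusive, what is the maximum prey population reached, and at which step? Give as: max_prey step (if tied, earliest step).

Step 1: prey: 20+10-6=24; pred: 6+3-2=7
Step 2: prey: 24+12-8=28; pred: 7+5-2=10
Step 3: prey: 28+14-14=28; pred: 10+8-4=14
Step 4: prey: 28+14-19=23; pred: 14+11-5=20
Step 5: prey: 23+11-23=11; pred: 20+13-8=25
Step 6: prey: 11+5-13=3; pred: 25+8-10=23
Step 7: prey: 3+1-3=1; pred: 23+2-9=16
Step 8: prey: 1+0-0=1; pred: 16+0-6=10
Step 9: prey: 1+0-0=1; pred: 10+0-4=6
Step 10: prey: 1+0-0=1; pred: 6+0-2=4
Step 11: prey: 1+0-0=1; pred: 4+0-1=3
Step 12: prey: 1+0-0=1; pred: 3+0-1=2
Max prey = 28 at step 2

Answer: 28 2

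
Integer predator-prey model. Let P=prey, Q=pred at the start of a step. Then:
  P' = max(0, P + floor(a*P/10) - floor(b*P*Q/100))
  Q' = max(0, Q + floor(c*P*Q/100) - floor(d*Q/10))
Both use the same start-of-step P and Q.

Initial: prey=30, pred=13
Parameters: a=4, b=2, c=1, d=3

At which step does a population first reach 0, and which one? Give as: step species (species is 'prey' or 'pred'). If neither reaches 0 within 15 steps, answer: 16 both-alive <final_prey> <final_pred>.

Step 1: prey: 30+12-7=35; pred: 13+3-3=13
Step 2: prey: 35+14-9=40; pred: 13+4-3=14
Step 3: prey: 40+16-11=45; pred: 14+5-4=15
Step 4: prey: 45+18-13=50; pred: 15+6-4=17
Step 5: prey: 50+20-17=53; pred: 17+8-5=20
Step 6: prey: 53+21-21=53; pred: 20+10-6=24
Step 7: prey: 53+21-25=49; pred: 24+12-7=29
Step 8: prey: 49+19-28=40; pred: 29+14-8=35
Step 9: prey: 40+16-28=28; pred: 35+14-10=39
Step 10: prey: 28+11-21=18; pred: 39+10-11=38
Step 11: prey: 18+7-13=12; pred: 38+6-11=33
Step 12: prey: 12+4-7=9; pred: 33+3-9=27
Step 13: prey: 9+3-4=8; pred: 27+2-8=21
Step 14: prey: 8+3-3=8; pred: 21+1-6=16
Step 15: prey: 8+3-2=9; pred: 16+1-4=13
No extinction within 15 steps

Answer: 16 both-alive 9 13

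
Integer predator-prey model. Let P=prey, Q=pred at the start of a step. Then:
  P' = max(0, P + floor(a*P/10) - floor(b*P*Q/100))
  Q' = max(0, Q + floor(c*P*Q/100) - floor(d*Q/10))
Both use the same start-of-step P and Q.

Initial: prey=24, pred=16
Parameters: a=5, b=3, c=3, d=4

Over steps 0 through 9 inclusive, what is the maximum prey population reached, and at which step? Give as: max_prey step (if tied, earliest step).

Step 1: prey: 24+12-11=25; pred: 16+11-6=21
Step 2: prey: 25+12-15=22; pred: 21+15-8=28
Step 3: prey: 22+11-18=15; pred: 28+18-11=35
Step 4: prey: 15+7-15=7; pred: 35+15-14=36
Step 5: prey: 7+3-7=3; pred: 36+7-14=29
Step 6: prey: 3+1-2=2; pred: 29+2-11=20
Step 7: prey: 2+1-1=2; pred: 20+1-8=13
Step 8: prey: 2+1-0=3; pred: 13+0-5=8
Step 9: prey: 3+1-0=4; pred: 8+0-3=5
Max prey = 25 at step 1

Answer: 25 1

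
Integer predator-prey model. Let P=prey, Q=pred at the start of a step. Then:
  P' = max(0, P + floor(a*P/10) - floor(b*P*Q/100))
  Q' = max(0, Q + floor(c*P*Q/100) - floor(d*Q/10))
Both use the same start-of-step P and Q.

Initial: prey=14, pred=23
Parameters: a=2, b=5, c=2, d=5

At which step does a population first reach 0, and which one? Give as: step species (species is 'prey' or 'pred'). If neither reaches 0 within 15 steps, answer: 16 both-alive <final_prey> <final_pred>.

Answer: 1 prey

Derivation:
Step 1: prey: 14+2-16=0; pred: 23+6-11=18
First extinction: prey at step 1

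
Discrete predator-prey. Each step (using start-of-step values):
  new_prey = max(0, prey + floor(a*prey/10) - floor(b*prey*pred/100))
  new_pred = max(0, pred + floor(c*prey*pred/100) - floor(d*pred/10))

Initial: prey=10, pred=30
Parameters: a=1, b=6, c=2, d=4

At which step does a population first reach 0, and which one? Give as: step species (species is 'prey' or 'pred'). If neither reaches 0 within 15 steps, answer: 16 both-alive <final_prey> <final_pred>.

Answer: 1 prey

Derivation:
Step 1: prey: 10+1-18=0; pred: 30+6-12=24
First extinction: prey at step 1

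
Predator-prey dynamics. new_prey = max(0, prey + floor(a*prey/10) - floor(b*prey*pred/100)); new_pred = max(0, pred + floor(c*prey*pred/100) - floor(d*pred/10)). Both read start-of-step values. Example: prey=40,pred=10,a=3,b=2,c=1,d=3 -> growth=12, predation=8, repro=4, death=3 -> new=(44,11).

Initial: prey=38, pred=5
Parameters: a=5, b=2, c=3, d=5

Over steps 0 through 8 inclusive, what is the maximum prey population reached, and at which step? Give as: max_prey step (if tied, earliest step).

Step 1: prey: 38+19-3=54; pred: 5+5-2=8
Step 2: prey: 54+27-8=73; pred: 8+12-4=16
Step 3: prey: 73+36-23=86; pred: 16+35-8=43
Step 4: prey: 86+43-73=56; pred: 43+110-21=132
Step 5: prey: 56+28-147=0; pred: 132+221-66=287
Step 6: prey: 0+0-0=0; pred: 287+0-143=144
Step 7: prey: 0+0-0=0; pred: 144+0-72=72
Step 8: prey: 0+0-0=0; pred: 72+0-36=36
Max prey = 86 at step 3

Answer: 86 3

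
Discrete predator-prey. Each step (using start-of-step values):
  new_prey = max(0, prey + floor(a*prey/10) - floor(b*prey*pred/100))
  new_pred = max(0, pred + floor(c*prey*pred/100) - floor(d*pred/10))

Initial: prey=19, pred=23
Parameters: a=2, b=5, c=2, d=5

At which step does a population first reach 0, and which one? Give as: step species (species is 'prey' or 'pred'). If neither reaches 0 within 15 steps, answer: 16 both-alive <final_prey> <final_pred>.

Answer: 2 prey

Derivation:
Step 1: prey: 19+3-21=1; pred: 23+8-11=20
Step 2: prey: 1+0-1=0; pred: 20+0-10=10
First extinction: prey at step 2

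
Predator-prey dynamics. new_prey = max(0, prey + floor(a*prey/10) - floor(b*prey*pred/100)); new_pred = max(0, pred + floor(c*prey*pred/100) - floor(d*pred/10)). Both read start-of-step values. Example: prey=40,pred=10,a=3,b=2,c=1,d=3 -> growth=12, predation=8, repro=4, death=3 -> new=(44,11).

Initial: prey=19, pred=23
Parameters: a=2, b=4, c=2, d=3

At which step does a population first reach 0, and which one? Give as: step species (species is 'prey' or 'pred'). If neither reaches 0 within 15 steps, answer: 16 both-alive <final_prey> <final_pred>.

Answer: 16 both-alive 1 3

Derivation:
Step 1: prey: 19+3-17=5; pred: 23+8-6=25
Step 2: prey: 5+1-5=1; pred: 25+2-7=20
Step 3: prey: 1+0-0=1; pred: 20+0-6=14
Step 4: prey: 1+0-0=1; pred: 14+0-4=10
Step 5: prey: 1+0-0=1; pred: 10+0-3=7
Step 6: prey: 1+0-0=1; pred: 7+0-2=5
Step 7: prey: 1+0-0=1; pred: 5+0-1=4
Step 8: prey: 1+0-0=1; pred: 4+0-1=3
Step 9: prey: 1+0-0=1; pred: 3+0-0=3
Steps 10-15: state stable at prey=1, pred=3 (no change)
No extinction within 15 steps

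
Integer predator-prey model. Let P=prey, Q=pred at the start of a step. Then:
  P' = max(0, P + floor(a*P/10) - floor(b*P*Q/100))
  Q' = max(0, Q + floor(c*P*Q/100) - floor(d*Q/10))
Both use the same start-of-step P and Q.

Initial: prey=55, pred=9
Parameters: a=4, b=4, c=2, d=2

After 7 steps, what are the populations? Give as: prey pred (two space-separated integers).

Step 1: prey: 55+22-19=58; pred: 9+9-1=17
Step 2: prey: 58+23-39=42; pred: 17+19-3=33
Step 3: prey: 42+16-55=3; pred: 33+27-6=54
Step 4: prey: 3+1-6=0; pred: 54+3-10=47
Step 5: prey: 0+0-0=0; pred: 47+0-9=38
Step 6: prey: 0+0-0=0; pred: 38+0-7=31
Step 7: prey: 0+0-0=0; pred: 31+0-6=25

Answer: 0 25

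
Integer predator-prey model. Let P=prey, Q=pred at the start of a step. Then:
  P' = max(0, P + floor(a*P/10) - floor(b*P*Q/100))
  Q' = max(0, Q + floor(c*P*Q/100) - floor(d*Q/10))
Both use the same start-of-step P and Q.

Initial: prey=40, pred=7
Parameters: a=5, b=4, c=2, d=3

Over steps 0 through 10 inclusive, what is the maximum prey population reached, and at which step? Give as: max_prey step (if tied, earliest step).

Answer: 54 2

Derivation:
Step 1: prey: 40+20-11=49; pred: 7+5-2=10
Step 2: prey: 49+24-19=54; pred: 10+9-3=16
Step 3: prey: 54+27-34=47; pred: 16+17-4=29
Step 4: prey: 47+23-54=16; pred: 29+27-8=48
Step 5: prey: 16+8-30=0; pred: 48+15-14=49
Step 6: prey: 0+0-0=0; pred: 49+0-14=35
Step 7: prey: 0+0-0=0; pred: 35+0-10=25
Step 8: prey: 0+0-0=0; pred: 25+0-7=18
Step 9: prey: 0+0-0=0; pred: 18+0-5=13
Step 10: prey: 0+0-0=0; pred: 13+0-3=10
Max prey = 54 at step 2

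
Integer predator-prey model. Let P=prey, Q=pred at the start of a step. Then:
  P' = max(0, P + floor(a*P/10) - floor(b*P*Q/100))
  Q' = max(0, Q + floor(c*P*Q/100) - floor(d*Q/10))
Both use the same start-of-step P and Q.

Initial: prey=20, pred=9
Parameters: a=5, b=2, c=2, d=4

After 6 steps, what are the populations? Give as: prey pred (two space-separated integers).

Answer: 52 65

Derivation:
Step 1: prey: 20+10-3=27; pred: 9+3-3=9
Step 2: prey: 27+13-4=36; pred: 9+4-3=10
Step 3: prey: 36+18-7=47; pred: 10+7-4=13
Step 4: prey: 47+23-12=58; pred: 13+12-5=20
Step 5: prey: 58+29-23=64; pred: 20+23-8=35
Step 6: prey: 64+32-44=52; pred: 35+44-14=65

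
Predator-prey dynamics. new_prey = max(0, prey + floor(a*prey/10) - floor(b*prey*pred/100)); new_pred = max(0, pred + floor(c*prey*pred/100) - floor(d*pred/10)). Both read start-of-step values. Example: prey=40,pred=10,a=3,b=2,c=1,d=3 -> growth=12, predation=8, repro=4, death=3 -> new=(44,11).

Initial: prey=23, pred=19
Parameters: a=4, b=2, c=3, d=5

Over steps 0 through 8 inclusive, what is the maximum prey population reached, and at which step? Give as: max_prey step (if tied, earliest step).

Step 1: prey: 23+9-8=24; pred: 19+13-9=23
Step 2: prey: 24+9-11=22; pred: 23+16-11=28
Step 3: prey: 22+8-12=18; pred: 28+18-14=32
Step 4: prey: 18+7-11=14; pred: 32+17-16=33
Step 5: prey: 14+5-9=10; pred: 33+13-16=30
Step 6: prey: 10+4-6=8; pred: 30+9-15=24
Step 7: prey: 8+3-3=8; pred: 24+5-12=17
Step 8: prey: 8+3-2=9; pred: 17+4-8=13
Max prey = 24 at step 1

Answer: 24 1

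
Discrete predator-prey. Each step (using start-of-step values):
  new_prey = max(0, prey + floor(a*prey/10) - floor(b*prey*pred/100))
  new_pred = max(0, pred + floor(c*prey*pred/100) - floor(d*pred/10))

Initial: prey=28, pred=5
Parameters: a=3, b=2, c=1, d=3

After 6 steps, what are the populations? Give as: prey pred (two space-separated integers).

Step 1: prey: 28+8-2=34; pred: 5+1-1=5
Step 2: prey: 34+10-3=41; pred: 5+1-1=5
Step 3: prey: 41+12-4=49; pred: 5+2-1=6
Step 4: prey: 49+14-5=58; pred: 6+2-1=7
Step 5: prey: 58+17-8=67; pred: 7+4-2=9
Step 6: prey: 67+20-12=75; pred: 9+6-2=13

Answer: 75 13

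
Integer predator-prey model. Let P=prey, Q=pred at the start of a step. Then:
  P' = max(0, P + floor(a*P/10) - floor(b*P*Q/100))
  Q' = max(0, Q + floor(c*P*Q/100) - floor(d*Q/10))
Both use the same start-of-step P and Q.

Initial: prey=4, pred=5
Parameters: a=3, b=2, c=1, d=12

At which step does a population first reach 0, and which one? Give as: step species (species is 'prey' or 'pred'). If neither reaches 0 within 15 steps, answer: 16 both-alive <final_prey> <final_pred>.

Step 1: prey: 4+1-0=5; pred: 5+0-6=0
First extinction: pred at step 1

Answer: 1 pred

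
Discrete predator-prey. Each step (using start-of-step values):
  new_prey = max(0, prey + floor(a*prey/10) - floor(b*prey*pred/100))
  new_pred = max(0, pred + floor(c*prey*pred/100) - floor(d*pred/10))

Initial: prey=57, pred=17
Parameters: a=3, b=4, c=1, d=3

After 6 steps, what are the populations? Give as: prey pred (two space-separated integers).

Answer: 2 8

Derivation:
Step 1: prey: 57+17-38=36; pred: 17+9-5=21
Step 2: prey: 36+10-30=16; pred: 21+7-6=22
Step 3: prey: 16+4-14=6; pred: 22+3-6=19
Step 4: prey: 6+1-4=3; pred: 19+1-5=15
Step 5: prey: 3+0-1=2; pred: 15+0-4=11
Step 6: prey: 2+0-0=2; pred: 11+0-3=8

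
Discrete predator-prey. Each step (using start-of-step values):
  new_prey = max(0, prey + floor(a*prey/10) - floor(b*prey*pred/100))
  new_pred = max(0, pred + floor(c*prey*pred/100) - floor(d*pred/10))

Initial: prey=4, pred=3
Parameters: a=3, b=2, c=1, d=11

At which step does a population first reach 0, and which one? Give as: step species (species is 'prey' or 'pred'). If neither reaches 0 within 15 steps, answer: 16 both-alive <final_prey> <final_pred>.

Answer: 1 pred

Derivation:
Step 1: prey: 4+1-0=5; pred: 3+0-3=0
First extinction: pred at step 1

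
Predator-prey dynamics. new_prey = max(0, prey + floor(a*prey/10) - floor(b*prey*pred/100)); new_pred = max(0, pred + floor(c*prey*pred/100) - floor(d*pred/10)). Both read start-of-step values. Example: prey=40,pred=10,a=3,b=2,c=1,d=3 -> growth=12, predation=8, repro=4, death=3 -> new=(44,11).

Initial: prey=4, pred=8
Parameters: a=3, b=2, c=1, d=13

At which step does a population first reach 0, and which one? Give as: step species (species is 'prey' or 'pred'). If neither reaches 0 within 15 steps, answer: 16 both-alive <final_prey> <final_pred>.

Answer: 1 pred

Derivation:
Step 1: prey: 4+1-0=5; pred: 8+0-10=0
First extinction: pred at step 1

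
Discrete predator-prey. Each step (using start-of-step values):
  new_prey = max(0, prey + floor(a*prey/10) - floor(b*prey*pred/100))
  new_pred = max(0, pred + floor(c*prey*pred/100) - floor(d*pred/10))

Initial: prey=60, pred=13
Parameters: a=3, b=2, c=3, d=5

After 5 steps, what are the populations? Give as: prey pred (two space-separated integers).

Step 1: prey: 60+18-15=63; pred: 13+23-6=30
Step 2: prey: 63+18-37=44; pred: 30+56-15=71
Step 3: prey: 44+13-62=0; pred: 71+93-35=129
Step 4: prey: 0+0-0=0; pred: 129+0-64=65
Step 5: prey: 0+0-0=0; pred: 65+0-32=33

Answer: 0 33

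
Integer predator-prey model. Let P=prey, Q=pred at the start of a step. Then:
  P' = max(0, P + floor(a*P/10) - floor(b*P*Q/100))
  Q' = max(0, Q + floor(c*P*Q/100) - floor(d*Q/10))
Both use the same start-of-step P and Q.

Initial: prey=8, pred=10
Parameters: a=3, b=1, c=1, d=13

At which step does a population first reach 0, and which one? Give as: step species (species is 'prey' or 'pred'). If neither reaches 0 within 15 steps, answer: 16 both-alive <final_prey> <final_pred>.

Answer: 1 pred

Derivation:
Step 1: prey: 8+2-0=10; pred: 10+0-13=0
First extinction: pred at step 1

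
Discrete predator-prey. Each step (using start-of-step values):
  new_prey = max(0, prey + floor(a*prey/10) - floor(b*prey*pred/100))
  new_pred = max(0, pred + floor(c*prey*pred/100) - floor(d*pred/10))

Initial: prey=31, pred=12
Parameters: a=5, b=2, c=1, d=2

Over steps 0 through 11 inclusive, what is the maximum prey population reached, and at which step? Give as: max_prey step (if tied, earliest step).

Step 1: prey: 31+15-7=39; pred: 12+3-2=13
Step 2: prey: 39+19-10=48; pred: 13+5-2=16
Step 3: prey: 48+24-15=57; pred: 16+7-3=20
Step 4: prey: 57+28-22=63; pred: 20+11-4=27
Step 5: prey: 63+31-34=60; pred: 27+17-5=39
Step 6: prey: 60+30-46=44; pred: 39+23-7=55
Step 7: prey: 44+22-48=18; pred: 55+24-11=68
Step 8: prey: 18+9-24=3; pred: 68+12-13=67
Step 9: prey: 3+1-4=0; pred: 67+2-13=56
Step 10: prey: 0+0-0=0; pred: 56+0-11=45
Step 11: prey: 0+0-0=0; pred: 45+0-9=36
Max prey = 63 at step 4

Answer: 63 4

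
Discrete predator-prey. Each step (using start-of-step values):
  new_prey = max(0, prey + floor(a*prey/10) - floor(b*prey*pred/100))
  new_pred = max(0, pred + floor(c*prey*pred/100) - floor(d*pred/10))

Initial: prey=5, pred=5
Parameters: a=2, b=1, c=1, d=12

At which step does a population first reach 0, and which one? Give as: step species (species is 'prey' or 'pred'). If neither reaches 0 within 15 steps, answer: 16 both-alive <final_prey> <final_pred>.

Answer: 1 pred

Derivation:
Step 1: prey: 5+1-0=6; pred: 5+0-6=0
First extinction: pred at step 1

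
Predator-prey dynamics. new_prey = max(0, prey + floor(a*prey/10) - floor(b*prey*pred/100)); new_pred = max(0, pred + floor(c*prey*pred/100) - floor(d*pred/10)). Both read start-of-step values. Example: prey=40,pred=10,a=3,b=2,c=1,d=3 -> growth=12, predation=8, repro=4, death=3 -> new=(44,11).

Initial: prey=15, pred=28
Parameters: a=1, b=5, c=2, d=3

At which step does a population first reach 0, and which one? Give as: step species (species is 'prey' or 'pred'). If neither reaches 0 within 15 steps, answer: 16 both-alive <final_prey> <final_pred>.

Answer: 1 prey

Derivation:
Step 1: prey: 15+1-21=0; pred: 28+8-8=28
First extinction: prey at step 1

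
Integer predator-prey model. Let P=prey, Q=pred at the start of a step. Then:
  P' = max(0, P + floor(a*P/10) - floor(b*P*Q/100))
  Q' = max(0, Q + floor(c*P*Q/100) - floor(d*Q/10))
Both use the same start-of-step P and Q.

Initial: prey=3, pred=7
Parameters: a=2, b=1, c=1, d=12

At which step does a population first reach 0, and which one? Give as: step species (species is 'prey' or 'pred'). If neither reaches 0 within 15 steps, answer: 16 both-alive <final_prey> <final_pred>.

Step 1: prey: 3+0-0=3; pred: 7+0-8=0
First extinction: pred at step 1

Answer: 1 pred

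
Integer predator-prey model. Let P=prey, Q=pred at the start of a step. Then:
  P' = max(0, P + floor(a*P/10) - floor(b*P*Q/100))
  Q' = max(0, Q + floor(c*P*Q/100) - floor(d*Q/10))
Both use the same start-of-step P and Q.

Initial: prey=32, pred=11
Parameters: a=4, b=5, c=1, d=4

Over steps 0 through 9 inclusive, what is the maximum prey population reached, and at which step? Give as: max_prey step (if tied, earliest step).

Step 1: prey: 32+12-17=27; pred: 11+3-4=10
Step 2: prey: 27+10-13=24; pred: 10+2-4=8
Step 3: prey: 24+9-9=24; pred: 8+1-3=6
Step 4: prey: 24+9-7=26; pred: 6+1-2=5
Step 5: prey: 26+10-6=30; pred: 5+1-2=4
Step 6: prey: 30+12-6=36; pred: 4+1-1=4
Step 7: prey: 36+14-7=43; pred: 4+1-1=4
Step 8: prey: 43+17-8=52; pred: 4+1-1=4
Step 9: prey: 52+20-10=62; pred: 4+2-1=5
Max prey = 62 at step 9

Answer: 62 9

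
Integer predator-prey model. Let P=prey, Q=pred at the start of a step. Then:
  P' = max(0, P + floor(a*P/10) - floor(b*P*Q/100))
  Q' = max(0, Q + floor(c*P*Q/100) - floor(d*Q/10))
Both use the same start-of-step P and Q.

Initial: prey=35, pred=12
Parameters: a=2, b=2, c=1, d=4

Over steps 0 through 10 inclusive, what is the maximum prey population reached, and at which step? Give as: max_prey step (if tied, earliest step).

Answer: 40 10

Derivation:
Step 1: prey: 35+7-8=34; pred: 12+4-4=12
Step 2: prey: 34+6-8=32; pred: 12+4-4=12
Step 3: prey: 32+6-7=31; pred: 12+3-4=11
Step 4: prey: 31+6-6=31; pred: 11+3-4=10
Step 5: prey: 31+6-6=31; pred: 10+3-4=9
Step 6: prey: 31+6-5=32; pred: 9+2-3=8
Step 7: prey: 32+6-5=33; pred: 8+2-3=7
Step 8: prey: 33+6-4=35; pred: 7+2-2=7
Step 9: prey: 35+7-4=38; pred: 7+2-2=7
Step 10: prey: 38+7-5=40; pred: 7+2-2=7
Max prey = 40 at step 10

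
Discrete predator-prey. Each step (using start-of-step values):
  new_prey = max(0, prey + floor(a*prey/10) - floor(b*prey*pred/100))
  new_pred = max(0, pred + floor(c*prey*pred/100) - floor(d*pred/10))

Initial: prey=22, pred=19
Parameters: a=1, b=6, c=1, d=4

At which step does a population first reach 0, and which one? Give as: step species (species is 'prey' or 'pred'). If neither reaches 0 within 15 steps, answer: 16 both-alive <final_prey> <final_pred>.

Step 1: prey: 22+2-25=0; pred: 19+4-7=16
First extinction: prey at step 1

Answer: 1 prey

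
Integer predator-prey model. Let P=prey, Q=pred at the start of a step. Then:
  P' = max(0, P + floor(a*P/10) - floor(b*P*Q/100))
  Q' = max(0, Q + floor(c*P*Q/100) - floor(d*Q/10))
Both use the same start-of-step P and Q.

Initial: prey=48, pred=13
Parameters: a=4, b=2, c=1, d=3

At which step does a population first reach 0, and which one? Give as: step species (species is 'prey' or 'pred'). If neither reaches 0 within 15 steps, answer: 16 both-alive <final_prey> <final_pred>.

Answer: 16 both-alive 13 4

Derivation:
Step 1: prey: 48+19-12=55; pred: 13+6-3=16
Step 2: prey: 55+22-17=60; pred: 16+8-4=20
Step 3: prey: 60+24-24=60; pred: 20+12-6=26
Step 4: prey: 60+24-31=53; pred: 26+15-7=34
Step 5: prey: 53+21-36=38; pred: 34+18-10=42
Step 6: prey: 38+15-31=22; pred: 42+15-12=45
Step 7: prey: 22+8-19=11; pred: 45+9-13=41
Step 8: prey: 11+4-9=6; pred: 41+4-12=33
Step 9: prey: 6+2-3=5; pred: 33+1-9=25
Step 10: prey: 5+2-2=5; pred: 25+1-7=19
Step 11: prey: 5+2-1=6; pred: 19+0-5=14
Step 12: prey: 6+2-1=7; pred: 14+0-4=10
Step 13: prey: 7+2-1=8; pred: 10+0-3=7
Step 14: prey: 8+3-1=10; pred: 7+0-2=5
Step 15: prey: 10+4-1=13; pred: 5+0-1=4
No extinction within 15 steps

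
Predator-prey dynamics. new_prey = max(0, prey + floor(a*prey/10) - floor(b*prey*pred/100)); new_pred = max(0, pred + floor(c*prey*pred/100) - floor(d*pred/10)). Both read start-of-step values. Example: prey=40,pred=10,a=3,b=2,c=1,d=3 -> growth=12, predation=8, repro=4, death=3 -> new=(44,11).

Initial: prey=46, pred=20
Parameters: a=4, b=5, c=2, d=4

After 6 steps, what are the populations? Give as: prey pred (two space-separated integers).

Step 1: prey: 46+18-46=18; pred: 20+18-8=30
Step 2: prey: 18+7-27=0; pred: 30+10-12=28
Step 3: prey: 0+0-0=0; pred: 28+0-11=17
Step 4: prey: 0+0-0=0; pred: 17+0-6=11
Step 5: prey: 0+0-0=0; pred: 11+0-4=7
Step 6: prey: 0+0-0=0; pred: 7+0-2=5

Answer: 0 5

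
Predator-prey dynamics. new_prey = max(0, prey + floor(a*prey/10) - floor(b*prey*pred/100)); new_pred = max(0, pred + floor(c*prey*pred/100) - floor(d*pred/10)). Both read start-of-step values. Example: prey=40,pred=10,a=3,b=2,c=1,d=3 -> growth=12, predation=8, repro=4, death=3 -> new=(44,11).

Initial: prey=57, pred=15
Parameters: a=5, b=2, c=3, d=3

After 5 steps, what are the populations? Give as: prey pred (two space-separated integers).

Answer: 0 113

Derivation:
Step 1: prey: 57+28-17=68; pred: 15+25-4=36
Step 2: prey: 68+34-48=54; pred: 36+73-10=99
Step 3: prey: 54+27-106=0; pred: 99+160-29=230
Step 4: prey: 0+0-0=0; pred: 230+0-69=161
Step 5: prey: 0+0-0=0; pred: 161+0-48=113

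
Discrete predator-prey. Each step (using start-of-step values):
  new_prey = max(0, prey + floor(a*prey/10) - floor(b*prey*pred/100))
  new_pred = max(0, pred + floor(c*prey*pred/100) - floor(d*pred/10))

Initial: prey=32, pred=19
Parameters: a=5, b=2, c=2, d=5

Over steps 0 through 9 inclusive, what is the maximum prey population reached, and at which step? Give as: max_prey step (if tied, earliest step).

Answer: 39 2

Derivation:
Step 1: prey: 32+16-12=36; pred: 19+12-9=22
Step 2: prey: 36+18-15=39; pred: 22+15-11=26
Step 3: prey: 39+19-20=38; pred: 26+20-13=33
Step 4: prey: 38+19-25=32; pred: 33+25-16=42
Step 5: prey: 32+16-26=22; pred: 42+26-21=47
Step 6: prey: 22+11-20=13; pred: 47+20-23=44
Step 7: prey: 13+6-11=8; pred: 44+11-22=33
Step 8: prey: 8+4-5=7; pred: 33+5-16=22
Step 9: prey: 7+3-3=7; pred: 22+3-11=14
Max prey = 39 at step 2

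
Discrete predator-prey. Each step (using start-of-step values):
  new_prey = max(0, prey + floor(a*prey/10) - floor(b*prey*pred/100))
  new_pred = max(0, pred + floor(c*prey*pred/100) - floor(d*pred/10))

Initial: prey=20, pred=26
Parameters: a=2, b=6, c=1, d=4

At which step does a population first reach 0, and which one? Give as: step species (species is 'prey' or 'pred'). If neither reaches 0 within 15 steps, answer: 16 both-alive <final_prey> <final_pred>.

Answer: 1 prey

Derivation:
Step 1: prey: 20+4-31=0; pred: 26+5-10=21
First extinction: prey at step 1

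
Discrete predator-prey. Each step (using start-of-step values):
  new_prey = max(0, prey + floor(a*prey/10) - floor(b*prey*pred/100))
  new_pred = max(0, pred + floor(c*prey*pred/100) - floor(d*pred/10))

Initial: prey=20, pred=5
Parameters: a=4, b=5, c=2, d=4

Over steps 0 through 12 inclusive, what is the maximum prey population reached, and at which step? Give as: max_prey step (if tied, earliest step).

Step 1: prey: 20+8-5=23; pred: 5+2-2=5
Step 2: prey: 23+9-5=27; pred: 5+2-2=5
Step 3: prey: 27+10-6=31; pred: 5+2-2=5
Step 4: prey: 31+12-7=36; pred: 5+3-2=6
Step 5: prey: 36+14-10=40; pred: 6+4-2=8
Step 6: prey: 40+16-16=40; pred: 8+6-3=11
Step 7: prey: 40+16-22=34; pred: 11+8-4=15
Step 8: prey: 34+13-25=22; pred: 15+10-6=19
Step 9: prey: 22+8-20=10; pred: 19+8-7=20
Step 10: prey: 10+4-10=4; pred: 20+4-8=16
Step 11: prey: 4+1-3=2; pred: 16+1-6=11
Step 12: prey: 2+0-1=1; pred: 11+0-4=7
Max prey = 40 at step 5

Answer: 40 5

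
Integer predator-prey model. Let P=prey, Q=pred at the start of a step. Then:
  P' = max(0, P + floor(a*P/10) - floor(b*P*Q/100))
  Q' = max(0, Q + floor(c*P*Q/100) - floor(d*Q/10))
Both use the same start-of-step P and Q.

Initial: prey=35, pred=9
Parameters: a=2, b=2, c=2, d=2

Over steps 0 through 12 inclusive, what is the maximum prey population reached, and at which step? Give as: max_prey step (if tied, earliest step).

Step 1: prey: 35+7-6=36; pred: 9+6-1=14
Step 2: prey: 36+7-10=33; pred: 14+10-2=22
Step 3: prey: 33+6-14=25; pred: 22+14-4=32
Step 4: prey: 25+5-16=14; pred: 32+16-6=42
Step 5: prey: 14+2-11=5; pred: 42+11-8=45
Step 6: prey: 5+1-4=2; pred: 45+4-9=40
Step 7: prey: 2+0-1=1; pred: 40+1-8=33
Step 8: prey: 1+0-0=1; pred: 33+0-6=27
Step 9: prey: 1+0-0=1; pred: 27+0-5=22
Step 10: prey: 1+0-0=1; pred: 22+0-4=18
Step 11: prey: 1+0-0=1; pred: 18+0-3=15
Step 12: prey: 1+0-0=1; pred: 15+0-3=12
Max prey = 36 at step 1

Answer: 36 1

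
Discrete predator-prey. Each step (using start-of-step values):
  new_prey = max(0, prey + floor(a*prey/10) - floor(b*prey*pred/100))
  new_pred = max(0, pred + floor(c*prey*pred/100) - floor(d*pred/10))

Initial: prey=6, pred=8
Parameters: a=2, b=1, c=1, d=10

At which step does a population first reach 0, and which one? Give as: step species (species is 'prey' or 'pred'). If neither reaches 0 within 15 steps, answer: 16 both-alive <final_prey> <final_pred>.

Step 1: prey: 6+1-0=7; pred: 8+0-8=0
First extinction: pred at step 1

Answer: 1 pred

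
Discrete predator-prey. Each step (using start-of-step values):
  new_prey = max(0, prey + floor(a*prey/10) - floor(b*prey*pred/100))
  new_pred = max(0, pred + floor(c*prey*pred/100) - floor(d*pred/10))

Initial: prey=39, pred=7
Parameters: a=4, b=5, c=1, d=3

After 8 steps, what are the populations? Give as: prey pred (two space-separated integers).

Step 1: prey: 39+15-13=41; pred: 7+2-2=7
Step 2: prey: 41+16-14=43; pred: 7+2-2=7
Step 3: prey: 43+17-15=45; pred: 7+3-2=8
Step 4: prey: 45+18-18=45; pred: 8+3-2=9
Step 5: prey: 45+18-20=43; pred: 9+4-2=11
Step 6: prey: 43+17-23=37; pred: 11+4-3=12
Step 7: prey: 37+14-22=29; pred: 12+4-3=13
Step 8: prey: 29+11-18=22; pred: 13+3-3=13

Answer: 22 13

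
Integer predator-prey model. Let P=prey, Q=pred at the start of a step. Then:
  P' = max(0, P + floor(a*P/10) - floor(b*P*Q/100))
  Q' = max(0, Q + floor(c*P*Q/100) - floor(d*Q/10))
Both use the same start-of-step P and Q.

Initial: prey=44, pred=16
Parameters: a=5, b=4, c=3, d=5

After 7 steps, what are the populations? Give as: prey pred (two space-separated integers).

Answer: 0 3

Derivation:
Step 1: prey: 44+22-28=38; pred: 16+21-8=29
Step 2: prey: 38+19-44=13; pred: 29+33-14=48
Step 3: prey: 13+6-24=0; pred: 48+18-24=42
Step 4: prey: 0+0-0=0; pred: 42+0-21=21
Step 5: prey: 0+0-0=0; pred: 21+0-10=11
Step 6: prey: 0+0-0=0; pred: 11+0-5=6
Step 7: prey: 0+0-0=0; pred: 6+0-3=3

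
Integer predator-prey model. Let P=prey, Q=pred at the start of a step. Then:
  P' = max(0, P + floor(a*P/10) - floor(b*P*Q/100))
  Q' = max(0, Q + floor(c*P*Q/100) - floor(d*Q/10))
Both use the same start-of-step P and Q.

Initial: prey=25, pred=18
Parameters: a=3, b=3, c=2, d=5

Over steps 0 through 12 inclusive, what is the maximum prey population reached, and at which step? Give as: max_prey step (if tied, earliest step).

Step 1: prey: 25+7-13=19; pred: 18+9-9=18
Step 2: prey: 19+5-10=14; pred: 18+6-9=15
Step 3: prey: 14+4-6=12; pred: 15+4-7=12
Step 4: prey: 12+3-4=11; pred: 12+2-6=8
Step 5: prey: 11+3-2=12; pred: 8+1-4=5
Step 6: prey: 12+3-1=14; pred: 5+1-2=4
Step 7: prey: 14+4-1=17; pred: 4+1-2=3
Step 8: prey: 17+5-1=21; pred: 3+1-1=3
Step 9: prey: 21+6-1=26; pred: 3+1-1=3
Step 10: prey: 26+7-2=31; pred: 3+1-1=3
Step 11: prey: 31+9-2=38; pred: 3+1-1=3
Step 12: prey: 38+11-3=46; pred: 3+2-1=4
Max prey = 46 at step 12

Answer: 46 12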